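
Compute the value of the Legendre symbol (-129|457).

-1

(-129|457)
  = (129|457)    [457 ≡ 1 mod 4 ⇒ (-1|457) = +1]
  = (457|129)    [QR: 129 ≡ 1 mod 4, sign kept]
  = (70|129)    [457 ≡ 70 mod 129]
  = (35|129)    [129 ≡ 1 mod 8 ⇒ (2|129) = +1]
  = (129|35)    [QR: 129 ≡ 1 mod 4, sign kept]
  = (24|35)    [129 ≡ 24 mod 35]
  = -(3|35)    [35 ≡ 3 mod 8 ⇒ (2|35)^3 = -1]
  = (35|3)    [QR: both ≡ 3 mod 4, sign flips]
  = (2|3)    [35 ≡ 2 mod 3]
  = -(1|3)    [3 ≡ 3 mod 8 ⇒ (2|3) = -1]
  = -1    [(1|3) = 1]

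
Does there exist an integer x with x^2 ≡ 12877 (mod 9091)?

(12877/9091)
  = (3786/9091)    [12877 ≡ 3786 mod 9091]
  = -(1893/9091)    [9091 ≡ 3 mod 8 ⇒ (2/9091) = -1]
  = -(9091/1893)    [QR: 1893 ≡ 1 mod 4, sign kept]
  = -(1519/1893)    [9091 ≡ 1519 mod 1893]
  = -(1893/1519)    [QR: 1893 ≡ 1 mod 4, sign kept]
  = -(374/1519)    [1893 ≡ 374 mod 1519]
  = -(187/1519)    [1519 ≡ 7 mod 8 ⇒ (2/1519) = +1]
  = (1519/187)    [QR: both ≡ 3 mod 4, sign flips]
  = (23/187)    [1519 ≡ 23 mod 187]
  = -(187/23)    [QR: both ≡ 3 mod 4, sign flips]
  = -(3/23)    [187 ≡ 3 mod 23]
  = (23/3)    [QR: both ≡ 3 mod 4, sign flips]
  = (2/3)    [23 ≡ 2 mod 3]
  = -(1/3)    [3 ≡ 3 mod 8 ⇒ (2/3) = -1]
  = -1    [(1/3) = 1]
The Legendre symbol is -1, so x^2 ≡ 12877 (mod 9091) has no solution.

no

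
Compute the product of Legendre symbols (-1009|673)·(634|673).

1

By multiplicativity, (-1009·634|673) = (-1009|673)·(634|673).
First factor (-1009|673):
Reduce the numerator: -1009 ≡ 337 (mod 673), so (-1009|673) = (337|673).
337 ≡ 1 (mod 4), so quadratic reciprocity gives (337|673) = (673|337). Reduce: 673 ≡ 336 (mod 337). Now have (336|337).
Factor out 2: 336 = 2^4·21. Since 337 ≡ 1 (mod 8), (2|337) = +1, and (2|337)^4 = +1. Now have (21|337).
21 ≡ 1 (mod 4), so quadratic reciprocity gives (21|337) = (337|21). Reduce: 337 ≡ 1 (mod 21). Now have (1|21).
(1|21) = 1. Collecting the sign factors: 1.
Second factor (634|673):
Factor out 2: 634 = 2·317. Since 673 ≡ 1 (mod 8), (2|673) = +1. Now have (317|673).
317 ≡ 1 (mod 4), so quadratic reciprocity gives (317|673) = (673|317). Reduce: 673 ≡ 39 (mod 317). Now have (39|317).
317 ≡ 1 (mod 4), so quadratic reciprocity gives (39|317) = (317|39). Reduce: 317 ≡ 5 (mod 39). Now have (5|39).
5 ≡ 1 (mod 4), so quadratic reciprocity gives (5|39) = (39|5). Reduce: 39 ≡ 4 (mod 5). Now have (4|5).
Factor out 2: 4 = 2^2. Since 5 ≡ 5 (mod 8), (2|5) = -1, and (2|5)^2 = +1. Now have (1|5).
(1|5) = 1. Collecting the sign factors: 1.
Product: (1)·(1) = 1.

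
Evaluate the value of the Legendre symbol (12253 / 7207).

Reduce the numerator: 12253 ≡ 5046 (mod 7207), so (12253 / 7207) = (5046 / 7207).
Factor out 2: 5046 = 2·2523. Since 7207 ≡ 7 (mod 8), (2 / 7207) = +1. Now have (2523 / 7207).
Both 2523 ≡ 3 and 7207 ≡ 3 (mod 4), so reciprocity gives (2523 / 7207) = -(7207 / 2523). Reduce: 7207 ≡ 2161 (mod 2523). Now have -(2161 / 2523).
2161 ≡ 1 (mod 4), so quadratic reciprocity gives (2161 / 2523) = (2523 / 2161). Reduce: 2523 ≡ 362 (mod 2161). Now have -(362 / 2161).
Factor out 2: 362 = 2·181. Since 2161 ≡ 1 (mod 8), (2 / 2161) = +1. Now have -(181 / 2161).
181 ≡ 1 (mod 4), so quadratic reciprocity gives (181 / 2161) = (2161 / 181). Reduce: 2161 ≡ 170 (mod 181). Now have -(170 / 181).
Factor out 2: 170 = 2·85. Since 181 ≡ 5 (mod 8), (2 / 181) = -1. Now have (85 / 181).
85 ≡ 1 (mod 4), so quadratic reciprocity gives (85 / 181) = (181 / 85). Reduce: 181 ≡ 11 (mod 85). Now have (11 / 85).
85 ≡ 1 (mod 4), so quadratic reciprocity gives (11 / 85) = (85 / 11). Reduce: 85 ≡ 8 (mod 11). Now have (8 / 11).
Factor out 2: 8 = 2^3. Since 11 ≡ 3 (mod 8), (2 / 11) = -1, and (2 / 11)^3 = -1. Now have -(1 / 11).
(1 / 11) = 1. Collecting the sign factors: -1.

-1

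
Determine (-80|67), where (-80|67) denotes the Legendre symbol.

(-80|67)
  = -(80|67)    [67 ≡ 3 mod 4 ⇒ (-1|67) = -1]
  = -(13|67)    [80 ≡ 13 mod 67]
  = -(67|13)    [QR: 13 ≡ 1 mod 4, sign kept]
  = -(2|13)    [67 ≡ 2 mod 13]
  = (1|13)    [13 ≡ 5 mod 8 ⇒ (2|13) = -1]
  = 1    [(1|13) = 1]

1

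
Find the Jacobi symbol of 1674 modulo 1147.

Reduce the numerator: 1674 ≡ 527 (mod 1147), so (1674|1147) = (527|1147).
Both 527 ≡ 3 and 1147 ≡ 3 (mod 4), so reciprocity gives (527|1147) = -(1147|527). Reduce: 1147 ≡ 93 (mod 527). Now have -(93|527).
93 ≡ 1 (mod 4), so quadratic reciprocity gives (93|527) = (527|93). Reduce: 527 ≡ 62 (mod 93). Now have -(62|93).
Factor out 2: 62 = 2·31. Since 93 ≡ 5 (mod 8), (2|93) = -1. Now have (31|93).
93 ≡ 1 (mod 4), so quadratic reciprocity gives (31|93) = (93|31). Reduce: 93 ≡ 0 (mod 31). Now have (0|31).
The numerator is now 0 with denominator 31 > 1: the symbol is 0.

0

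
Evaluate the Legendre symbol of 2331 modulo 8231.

-1

(2331/8231)
  = -(8231/2331)    [QR: both ≡ 3 mod 4, sign flips]
  = -(1238/2331)    [8231 ≡ 1238 mod 2331]
  = (619/2331)    [2331 ≡ 3 mod 8 ⇒ (2/2331) = -1]
  = -(2331/619)    [QR: both ≡ 3 mod 4, sign flips]
  = -(474/619)    [2331 ≡ 474 mod 619]
  = (237/619)    [619 ≡ 3 mod 8 ⇒ (2/619) = -1]
  = (619/237)    [QR: 237 ≡ 1 mod 4, sign kept]
  = (145/237)    [619 ≡ 145 mod 237]
  = (237/145)    [QR: 145 ≡ 1 mod 4, sign kept]
  = (92/145)    [237 ≡ 92 mod 145]
  = (23/145)    [145 ≡ 1 mod 8 ⇒ (2/145)^2 = +1]
  = (145/23)    [QR: 145 ≡ 1 mod 4, sign kept]
  = (7/23)    [145 ≡ 7 mod 23]
  = -(23/7)    [QR: both ≡ 3 mod 4, sign flips]
  = -(2/7)    [23 ≡ 2 mod 7]
  = -(1/7)    [7 ≡ 7 mod 8 ⇒ (2/7) = +1]
  = -1    [(1/7) = 1]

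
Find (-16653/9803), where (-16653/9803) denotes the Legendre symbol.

1

Pull out -1: (-16653/9803) = (-1/9803)·(16653/9803). Since 9803 ≡ 3 (mod 4), (-1/9803) = -1. Now have -(16653/9803).
Reduce the numerator: 16653 ≡ 6850 (mod 9803), so (16653/9803) = (6850/9803).
Factor out 2: 6850 = 2·3425. Since 9803 ≡ 3 (mod 8), (2/9803) = -1. Now have (3425/9803).
3425 ≡ 1 (mod 4), so quadratic reciprocity gives (3425/9803) = (9803/3425). Reduce: 9803 ≡ 2953 (mod 3425). Now have (2953/3425).
2953 ≡ 1 (mod 4), so quadratic reciprocity gives (2953/3425) = (3425/2953). Reduce: 3425 ≡ 472 (mod 2953). Now have (472/2953).
Factor out 2: 472 = 2^3·59. Since 2953 ≡ 1 (mod 8), (2/2953) = +1, and (2/2953)^3 = +1. Now have (59/2953).
2953 ≡ 1 (mod 4), so quadratic reciprocity gives (59/2953) = (2953/59). Reduce: 2953 ≡ 3 (mod 59). Now have (3/59).
Both 3 ≡ 3 and 59 ≡ 3 (mod 4), so reciprocity gives (3/59) = -(59/3). Reduce: 59 ≡ 2 (mod 3). Now have -(2/3).
Factor out 2: 2 = 2. Since 3 ≡ 3 (mod 8), (2/3) = -1. Now have (1/3).
(1/3) = 1. Collecting the sign factors: 1.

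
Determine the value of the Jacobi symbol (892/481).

(892/481)
  = (411/481)    [892 ≡ 411 mod 481]
  = (481/411)    [QR: 481 ≡ 1 mod 4, sign kept]
  = (70/411)    [481 ≡ 70 mod 411]
  = -(35/411)    [411 ≡ 3 mod 8 ⇒ (2/411) = -1]
  = (411/35)    [QR: both ≡ 3 mod 4, sign flips]
  = (26/35)    [411 ≡ 26 mod 35]
  = -(13/35)    [35 ≡ 3 mod 8 ⇒ (2/35) = -1]
  = -(35/13)    [QR: 13 ≡ 1 mod 4, sign kept]
  = -(9/13)    [35 ≡ 9 mod 13]
  = -(13/9)    [QR: 9 ≡ 1 mod 4, sign kept]
  = -(4/9)    [13 ≡ 4 mod 9]
  = -(1/9)    [9 ≡ 1 mod 8 ⇒ (2/9)^2 = +1]
  = -1    [(1/9) = 1]

-1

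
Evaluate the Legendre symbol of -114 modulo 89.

Reduce the numerator: -114 ≡ 64 (mod 89), so (-114/89) = (64/89).
Factor out 2: 64 = 2^6. Since 89 ≡ 1 (mod 8), (2/89) = +1, and (2/89)^6 = +1. Now have (1/89).
(1/89) = 1. Collecting the sign factors: 1.

1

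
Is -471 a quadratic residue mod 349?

yes

Pull out -1: (-471/349) = (-1/349)·(471/349). Since 349 ≡ 1 (mod 4), (-1/349) = +1. Now have (471/349).
Reduce the numerator: 471 ≡ 122 (mod 349), so (471/349) = (122/349).
Factor out 2: 122 = 2·61. Since 349 ≡ 5 (mod 8), (2/349) = -1. Now have -(61/349).
61 ≡ 1 (mod 4), so quadratic reciprocity gives (61/349) = (349/61). Reduce: 349 ≡ 44 (mod 61). Now have -(44/61).
Factor out 2: 44 = 2^2·11. Since 61 ≡ 5 (mod 8), (2/61) = -1, and (2/61)^2 = +1. Now have -(11/61).
61 ≡ 1 (mod 4), so quadratic reciprocity gives (11/61) = (61/11). Reduce: 61 ≡ 6 (mod 11). Now have -(6/11).
Factor out 2: 6 = 2·3. Since 11 ≡ 3 (mod 8), (2/11) = -1. Now have (3/11).
Both 3 ≡ 3 and 11 ≡ 3 (mod 4), so reciprocity gives (3/11) = -(11/3). Reduce: 11 ≡ 2 (mod 3). Now have -(2/3).
Factor out 2: 2 = 2. Since 3 ≡ 3 (mod 8), (2/3) = -1. Now have (1/3).
(1/3) = 1. Collecting the sign factors: 1.
The Legendre symbol is 1, so x^2 ≡ -471 (mod 349) has solution.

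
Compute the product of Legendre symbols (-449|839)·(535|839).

1

By multiplicativity, (-449·535|839) = (-449|839)·(535|839).
First factor (-449|839):
(-449|839)
  = -(449|839)    [839 ≡ 3 mod 4 ⇒ (-1|839) = -1]
  = -(839|449)    [QR: 449 ≡ 1 mod 4, sign kept]
  = -(390|449)    [839 ≡ 390 mod 449]
  = -(195|449)    [449 ≡ 1 mod 8 ⇒ (2|449) = +1]
  = -(449|195)    [QR: 449 ≡ 1 mod 4, sign kept]
  = -(59|195)    [449 ≡ 59 mod 195]
  = (195|59)    [QR: both ≡ 3 mod 4, sign flips]
  = (18|59)    [195 ≡ 18 mod 59]
  = -(9|59)    [59 ≡ 3 mod 8 ⇒ (2|59) = -1]
  = -(59|9)    [QR: 9 ≡ 1 mod 4, sign kept]
  = -(5|9)    [59 ≡ 5 mod 9]
  = -(9|5)    [QR: 5 ≡ 1 mod 4, sign kept]
  = -(4|5)    [9 ≡ 4 mod 5]
  = -(1|5)    [5 ≡ 5 mod 8 ⇒ (2|5)^2 = +1]
  = -1    [(1|5) = 1]
Second factor (535|839):
(535|839)
  = -(839|535)    [QR: both ≡ 3 mod 4, sign flips]
  = -(304|535)    [839 ≡ 304 mod 535]
  = -(19|535)    [535 ≡ 7 mod 8 ⇒ (2|535)^4 = +1]
  = (535|19)    [QR: both ≡ 3 mod 4, sign flips]
  = (3|19)    [535 ≡ 3 mod 19]
  = -(19|3)    [QR: both ≡ 3 mod 4, sign flips]
  = -(1|3)    [19 ≡ 1 mod 3]
  = -1    [(1|3) = 1]
Product: (-1)·(-1) = 1.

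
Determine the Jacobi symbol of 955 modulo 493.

1

Reduce the numerator: 955 ≡ 462 (mod 493), so (955/493) = (462/493).
Factor out 2: 462 = 2·231. Since 493 ≡ 5 (mod 8), (2/493) = -1. Now have -(231/493).
493 ≡ 1 (mod 4), so quadratic reciprocity gives (231/493) = (493/231). Reduce: 493 ≡ 31 (mod 231). Now have -(31/231).
Both 31 ≡ 3 and 231 ≡ 3 (mod 4), so reciprocity gives (31/231) = -(231/31). Reduce: 231 ≡ 14 (mod 31). Now have (14/31).
Factor out 2: 14 = 2·7. Since 31 ≡ 7 (mod 8), (2/31) = +1. Now have (7/31).
Both 7 ≡ 3 and 31 ≡ 3 (mod 4), so reciprocity gives (7/31) = -(31/7). Reduce: 31 ≡ 3 (mod 7). Now have -(3/7).
Both 3 ≡ 3 and 7 ≡ 3 (mod 4), so reciprocity gives (3/7) = -(7/3). Reduce: 7 ≡ 1 (mod 3). Now have (1/3).
(1/3) = 1. Collecting the sign factors: 1.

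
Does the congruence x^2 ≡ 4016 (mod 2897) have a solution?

Reduce the numerator: 4016 ≡ 1119 (mod 2897), so (4016/2897) = (1119/2897).
2897 ≡ 1 (mod 4), so quadratic reciprocity gives (1119/2897) = (2897/1119). Reduce: 2897 ≡ 659 (mod 1119). Now have (659/1119).
Both 659 ≡ 3 and 1119 ≡ 3 (mod 4), so reciprocity gives (659/1119) = -(1119/659). Reduce: 1119 ≡ 460 (mod 659). Now have -(460/659).
Factor out 2: 460 = 2^2·115. Since 659 ≡ 3 (mod 8), (2/659) = -1, and (2/659)^2 = +1. Now have -(115/659).
Both 115 ≡ 3 and 659 ≡ 3 (mod 4), so reciprocity gives (115/659) = -(659/115). Reduce: 659 ≡ 84 (mod 115). Now have (84/115).
Factor out 2: 84 = 2^2·21. Since 115 ≡ 3 (mod 8), (2/115) = -1, and (2/115)^2 = +1. Now have (21/115).
21 ≡ 1 (mod 4), so quadratic reciprocity gives (21/115) = (115/21). Reduce: 115 ≡ 10 (mod 21). Now have (10/21).
Factor out 2: 10 = 2·5. Since 21 ≡ 5 (mod 8), (2/21) = -1. Now have -(5/21).
5 ≡ 1 (mod 4), so quadratic reciprocity gives (5/21) = (21/5). Reduce: 21 ≡ 1 (mod 5). Now have -(1/5).
(1/5) = 1. Collecting the sign factors: -1.
(4016/2897) = -1, and 2897 is prime, so 4016 is not a quadratic residue mod 2897.

no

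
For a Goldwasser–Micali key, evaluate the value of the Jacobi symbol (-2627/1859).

-1

(-2627/1859)
  = (1091/1859)    [-2627 ≡ 1091 mod 1859]
  = -(1859/1091)    [QR: both ≡ 3 mod 4, sign flips]
  = -(768/1091)    [1859 ≡ 768 mod 1091]
  = -(3/1091)    [1091 ≡ 3 mod 8 ⇒ (2/1091)^8 = +1]
  = (1091/3)    [QR: both ≡ 3 mod 4, sign flips]
  = (2/3)    [1091 ≡ 2 mod 3]
  = -(1/3)    [3 ≡ 3 mod 8 ⇒ (2/3) = -1]
  = -1    [(1/3) = 1]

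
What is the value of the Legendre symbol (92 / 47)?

-1

(92 / 47)
  = (45 / 47)    [92 ≡ 45 mod 47]
  = (47 / 45)    [QR: 45 ≡ 1 mod 4, sign kept]
  = (2 / 45)    [47 ≡ 2 mod 45]
  = -(1 / 45)    [45 ≡ 5 mod 8 ⇒ (2 / 45) = -1]
  = -1    [(1 / 45) = 1]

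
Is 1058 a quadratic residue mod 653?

no

(1058|653)
  = (405|653)    [1058 ≡ 405 mod 653]
  = (653|405)    [QR: 405 ≡ 1 mod 4, sign kept]
  = (248|405)    [653 ≡ 248 mod 405]
  = -(31|405)    [405 ≡ 5 mod 8 ⇒ (2|405)^3 = -1]
  = -(405|31)    [QR: 405 ≡ 1 mod 4, sign kept]
  = -(2|31)    [405 ≡ 2 mod 31]
  = -(1|31)    [31 ≡ 7 mod 8 ⇒ (2|31) = +1]
  = -1    [(1|31) = 1]
(1058|653) = -1, and 653 is prime, so 1058 is not a quadratic residue mod 653.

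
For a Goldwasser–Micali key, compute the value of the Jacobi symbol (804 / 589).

Reduce the numerator: 804 ≡ 215 (mod 589), so (804 / 589) = (215 / 589).
589 ≡ 1 (mod 4), so quadratic reciprocity gives (215 / 589) = (589 / 215). Reduce: 589 ≡ 159 (mod 215). Now have (159 / 215).
Both 159 ≡ 3 and 215 ≡ 3 (mod 4), so reciprocity gives (159 / 215) = -(215 / 159). Reduce: 215 ≡ 56 (mod 159). Now have -(56 / 159).
Factor out 2: 56 = 2^3·7. Since 159 ≡ 7 (mod 8), (2 / 159) = +1, and (2 / 159)^3 = +1. Now have -(7 / 159).
Both 7 ≡ 3 and 159 ≡ 3 (mod 4), so reciprocity gives (7 / 159) = -(159 / 7). Reduce: 159 ≡ 5 (mod 7). Now have (5 / 7).
5 ≡ 1 (mod 4), so quadratic reciprocity gives (5 / 7) = (7 / 5). Reduce: 7 ≡ 2 (mod 5). Now have (2 / 5).
Factor out 2: 2 = 2. Since 5 ≡ 5 (mod 8), (2 / 5) = -1. Now have -(1 / 5).
(1 / 5) = 1. Collecting the sign factors: -1.

-1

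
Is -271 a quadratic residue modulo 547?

Pull out -1: (-271/547) = (-1/547)·(271/547). Since 547 ≡ 3 (mod 4), (-1/547) = -1. Now have -(271/547).
Both 271 ≡ 3 and 547 ≡ 3 (mod 4), so reciprocity gives (271/547) = -(547/271). Reduce: 547 ≡ 5 (mod 271). Now have (5/271).
5 ≡ 1 (mod 4), so quadratic reciprocity gives (5/271) = (271/5). Reduce: 271 ≡ 1 (mod 5). Now have (1/5).
(1/5) = 1. Collecting the sign factors: 1.
(-271/547) = 1, and 547 is prime, so -271 is a quadratic residue mod 547.

yes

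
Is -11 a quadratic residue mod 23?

yes

Reduce the numerator: -11 ≡ 12 (mod 23), so (-11/23) = (12/23).
Factor out 2: 12 = 2^2·3. Since 23 ≡ 7 (mod 8), (2/23) = +1, and (2/23)^2 = +1. Now have (3/23).
Both 3 ≡ 3 and 23 ≡ 3 (mod 4), so reciprocity gives (3/23) = -(23/3). Reduce: 23 ≡ 2 (mod 3). Now have -(2/3).
Factor out 2: 2 = 2. Since 3 ≡ 3 (mod 8), (2/3) = -1. Now have (1/3).
(1/3) = 1. Collecting the sign factors: 1.
The Legendre symbol is 1, so x^2 ≡ -11 (mod 23) has solution.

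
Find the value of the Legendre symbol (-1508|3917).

Pull out -1: (-1508|3917) = (-1|3917)·(1508|3917). Since 3917 ≡ 1 (mod 4), (-1|3917) = +1. Now have (1508|3917).
Factor out 2: 1508 = 2^2·377. Since 3917 ≡ 5 (mod 8), (2|3917) = -1, and (2|3917)^2 = +1. Now have (377|3917).
377 ≡ 1 (mod 4), so quadratic reciprocity gives (377|3917) = (3917|377). Reduce: 3917 ≡ 147 (mod 377). Now have (147|377).
377 ≡ 1 (mod 4), so quadratic reciprocity gives (147|377) = (377|147). Reduce: 377 ≡ 83 (mod 147). Now have (83|147).
Both 83 ≡ 3 and 147 ≡ 3 (mod 4), so reciprocity gives (83|147) = -(147|83). Reduce: 147 ≡ 64 (mod 83). Now have -(64|83).
Factor out 2: 64 = 2^6. Since 83 ≡ 3 (mod 8), (2|83) = -1, and (2|83)^6 = +1. Now have -(1|83).
(1|83) = 1. Collecting the sign factors: -1.

-1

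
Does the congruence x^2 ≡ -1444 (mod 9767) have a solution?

(-1444/9767)
  = (8323/9767)    [-1444 ≡ 8323 mod 9767]
  = -(9767/8323)    [QR: both ≡ 3 mod 4, sign flips]
  = -(1444/8323)    [9767 ≡ 1444 mod 8323]
  = -(361/8323)    [8323 ≡ 3 mod 8 ⇒ (2/8323)^2 = +1]
  = -(8323/361)    [QR: 361 ≡ 1 mod 4, sign kept]
  = -(20/361)    [8323 ≡ 20 mod 361]
  = -(5/361)    [361 ≡ 1 mod 8 ⇒ (2/361)^2 = +1]
  = -(361/5)    [QR: 5 ≡ 1 mod 4, sign kept]
  = -(1/5)    [361 ≡ 1 mod 5]
  = -1    [(1/5) = 1]
The Legendre symbol is -1, so x^2 ≡ -1444 (mod 9767) has no solution.

no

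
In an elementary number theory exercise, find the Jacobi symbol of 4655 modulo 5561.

-1

5561 ≡ 1 (mod 4), so quadratic reciprocity gives (4655/5561) = (5561/4655). Reduce: 5561 ≡ 906 (mod 4655). Now have (906/4655).
Factor out 2: 906 = 2·453. Since 4655 ≡ 7 (mod 8), (2/4655) = +1. Now have (453/4655).
453 ≡ 1 (mod 4), so quadratic reciprocity gives (453/4655) = (4655/453). Reduce: 4655 ≡ 125 (mod 453). Now have (125/453).
125 ≡ 1 (mod 4), so quadratic reciprocity gives (125/453) = (453/125). Reduce: 453 ≡ 78 (mod 125). Now have (78/125).
Factor out 2: 78 = 2·39. Since 125 ≡ 5 (mod 8), (2/125) = -1. Now have -(39/125).
125 ≡ 1 (mod 4), so quadratic reciprocity gives (39/125) = (125/39). Reduce: 125 ≡ 8 (mod 39). Now have -(8/39).
Factor out 2: 8 = 2^3. Since 39 ≡ 7 (mod 8), (2/39) = +1, and (2/39)^3 = +1. Now have -(1/39).
(1/39) = 1. Collecting the sign factors: -1.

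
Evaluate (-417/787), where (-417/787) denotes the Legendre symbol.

(-417/787)
  = (370/787)    [-417 ≡ 370 mod 787]
  = -(185/787)    [787 ≡ 3 mod 8 ⇒ (2/787) = -1]
  = -(787/185)    [QR: 185 ≡ 1 mod 4, sign kept]
  = -(47/185)    [787 ≡ 47 mod 185]
  = -(185/47)    [QR: 185 ≡ 1 mod 4, sign kept]
  = -(44/47)    [185 ≡ 44 mod 47]
  = -(11/47)    [47 ≡ 7 mod 8 ⇒ (2/47)^2 = +1]
  = (47/11)    [QR: both ≡ 3 mod 4, sign flips]
  = (3/11)    [47 ≡ 3 mod 11]
  = -(11/3)    [QR: both ≡ 3 mod 4, sign flips]
  = -(2/3)    [11 ≡ 2 mod 3]
  = (1/3)    [3 ≡ 3 mod 8 ⇒ (2/3) = -1]
  = 1    [(1/3) = 1]

1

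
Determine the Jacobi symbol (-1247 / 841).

Pull out -1: (-1247 / 841) = (-1 / 841)·(1247 / 841). Since 841 ≡ 1 (mod 4), (-1 / 841) = +1. Now have (1247 / 841).
Reduce the numerator: 1247 ≡ 406 (mod 841), so (1247 / 841) = (406 / 841).
Factor out 2: 406 = 2·203. Since 841 ≡ 1 (mod 8), (2 / 841) = +1. Now have (203 / 841).
841 ≡ 1 (mod 4), so quadratic reciprocity gives (203 / 841) = (841 / 203). Reduce: 841 ≡ 29 (mod 203). Now have (29 / 203).
29 ≡ 1 (mod 4), so quadratic reciprocity gives (29 / 203) = (203 / 29). Reduce: 203 ≡ 0 (mod 29). Now have (0 / 29).
The numerator is now 0 with denominator 29 > 1: the symbol is 0.

0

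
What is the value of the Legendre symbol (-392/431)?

Pull out -1: (-392/431) = (-1/431)·(392/431). Since 431 ≡ 3 (mod 4), (-1/431) = -1. Now have -(392/431).
Factor out 2: 392 = 2^3·49. Since 431 ≡ 7 (mod 8), (2/431) = +1, and (2/431)^3 = +1. Now have -(49/431).
49 ≡ 1 (mod 4), so quadratic reciprocity gives (49/431) = (431/49). Reduce: 431 ≡ 39 (mod 49). Now have -(39/49).
49 ≡ 1 (mod 4), so quadratic reciprocity gives (39/49) = (49/39). Reduce: 49 ≡ 10 (mod 39). Now have -(10/39).
Factor out 2: 10 = 2·5. Since 39 ≡ 7 (mod 8), (2/39) = +1. Now have -(5/39).
5 ≡ 1 (mod 4), so quadratic reciprocity gives (5/39) = (39/5). Reduce: 39 ≡ 4 (mod 5). Now have -(4/5).
Factor out 2: 4 = 2^2. Since 5 ≡ 5 (mod 8), (2/5) = -1, and (2/5)^2 = +1. Now have -(1/5).
(1/5) = 1. Collecting the sign factors: -1.

-1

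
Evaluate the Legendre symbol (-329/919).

Pull out -1: (-329/919) = (-1/919)·(329/919). Since 919 ≡ 3 (mod 4), (-1/919) = -1. Now have -(329/919).
329 ≡ 1 (mod 4), so quadratic reciprocity gives (329/919) = (919/329). Reduce: 919 ≡ 261 (mod 329). Now have -(261/329).
261 ≡ 1 (mod 4), so quadratic reciprocity gives (261/329) = (329/261). Reduce: 329 ≡ 68 (mod 261). Now have -(68/261).
Factor out 2: 68 = 2^2·17. Since 261 ≡ 5 (mod 8), (2/261) = -1, and (2/261)^2 = +1. Now have -(17/261).
17 ≡ 1 (mod 4), so quadratic reciprocity gives (17/261) = (261/17). Reduce: 261 ≡ 6 (mod 17). Now have -(6/17).
Factor out 2: 6 = 2·3. Since 17 ≡ 1 (mod 8), (2/17) = +1. Now have -(3/17).
17 ≡ 1 (mod 4), so quadratic reciprocity gives (3/17) = (17/3). Reduce: 17 ≡ 2 (mod 3). Now have -(2/3).
Factor out 2: 2 = 2. Since 3 ≡ 3 (mod 8), (2/3) = -1. Now have (1/3).
(1/3) = 1. Collecting the sign factors: 1.

1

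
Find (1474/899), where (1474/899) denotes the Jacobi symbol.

Reduce the numerator: 1474 ≡ 575 (mod 899), so (1474/899) = (575/899).
Both 575 ≡ 3 and 899 ≡ 3 (mod 4), so reciprocity gives (575/899) = -(899/575). Reduce: 899 ≡ 324 (mod 575). Now have -(324/575).
Factor out 2: 324 = 2^2·81. Since 575 ≡ 7 (mod 8), (2/575) = +1, and (2/575)^2 = +1. Now have -(81/575).
81 ≡ 1 (mod 4), so quadratic reciprocity gives (81/575) = (575/81). Reduce: 575 ≡ 8 (mod 81). Now have -(8/81).
Factor out 2: 8 = 2^3. Since 81 ≡ 1 (mod 8), (2/81) = +1, and (2/81)^3 = +1. Now have -(1/81).
(1/81) = 1. Collecting the sign factors: -1.

-1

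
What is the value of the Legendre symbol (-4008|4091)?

1

(-4008|4091)
  = -(4008|4091)    [4091 ≡ 3 mod 4 ⇒ (-1|4091) = -1]
  = (501|4091)    [4091 ≡ 3 mod 8 ⇒ (2|4091)^3 = -1]
  = (4091|501)    [QR: 501 ≡ 1 mod 4, sign kept]
  = (83|501)    [4091 ≡ 83 mod 501]
  = (501|83)    [QR: 501 ≡ 1 mod 4, sign kept]
  = (3|83)    [501 ≡ 3 mod 83]
  = -(83|3)    [QR: both ≡ 3 mod 4, sign flips]
  = -(2|3)    [83 ≡ 2 mod 3]
  = (1|3)    [3 ≡ 3 mod 8 ⇒ (2|3) = -1]
  = 1    [(1|3) = 1]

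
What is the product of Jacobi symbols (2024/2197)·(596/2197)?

By multiplicativity, (2024·596/2197) = (2024/2197)·(596/2197).
First factor (2024/2197):
Factor out 2: 2024 = 2^3·253. Since 2197 ≡ 5 (mod 8), (2/2197) = -1, and (2/2197)^3 = -1. Now have -(253/2197).
253 ≡ 1 (mod 4), so quadratic reciprocity gives (253/2197) = (2197/253). Reduce: 2197 ≡ 173 (mod 253). Now have -(173/253).
173 ≡ 1 (mod 4), so quadratic reciprocity gives (173/253) = (253/173). Reduce: 253 ≡ 80 (mod 173). Now have -(80/173).
Factor out 2: 80 = 2^4·5. Since 173 ≡ 5 (mod 8), (2/173) = -1, and (2/173)^4 = +1. Now have -(5/173).
5 ≡ 1 (mod 4), so quadratic reciprocity gives (5/173) = (173/5). Reduce: 173 ≡ 3 (mod 5). Now have -(3/5).
5 ≡ 1 (mod 4), so quadratic reciprocity gives (3/5) = (5/3). Reduce: 5 ≡ 2 (mod 3). Now have -(2/3).
Factor out 2: 2 = 2. Since 3 ≡ 3 (mod 8), (2/3) = -1. Now have (1/3).
(1/3) = 1. Collecting the sign factors: 1.
Second factor (596/2197):
Factor out 2: 596 = 2^2·149. Since 2197 ≡ 5 (mod 8), (2/2197) = -1, and (2/2197)^2 = +1. Now have (149/2197).
149 ≡ 1 (mod 4), so quadratic reciprocity gives (149/2197) = (2197/149). Reduce: 2197 ≡ 111 (mod 149). Now have (111/149).
149 ≡ 1 (mod 4), so quadratic reciprocity gives (111/149) = (149/111). Reduce: 149 ≡ 38 (mod 111). Now have (38/111).
Factor out 2: 38 = 2·19. Since 111 ≡ 7 (mod 8), (2/111) = +1. Now have (19/111).
Both 19 ≡ 3 and 111 ≡ 3 (mod 4), so reciprocity gives (19/111) = -(111/19). Reduce: 111 ≡ 16 (mod 19). Now have -(16/19).
Factor out 2: 16 = 2^4. Since 19 ≡ 3 (mod 8), (2/19) = -1, and (2/19)^4 = +1. Now have -(1/19).
(1/19) = 1. Collecting the sign factors: -1.
Product: (1)·(-1) = -1.

-1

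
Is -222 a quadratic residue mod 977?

yes

Reduce the numerator: -222 ≡ 755 (mod 977), so (-222/977) = (755/977).
977 ≡ 1 (mod 4), so quadratic reciprocity gives (755/977) = (977/755). Reduce: 977 ≡ 222 (mod 755). Now have (222/755).
Factor out 2: 222 = 2·111. Since 755 ≡ 3 (mod 8), (2/755) = -1. Now have -(111/755).
Both 111 ≡ 3 and 755 ≡ 3 (mod 4), so reciprocity gives (111/755) = -(755/111). Reduce: 755 ≡ 89 (mod 111). Now have (89/111).
89 ≡ 1 (mod 4), so quadratic reciprocity gives (89/111) = (111/89). Reduce: 111 ≡ 22 (mod 89). Now have (22/89).
Factor out 2: 22 = 2·11. Since 89 ≡ 1 (mod 8), (2/89) = +1. Now have (11/89).
89 ≡ 1 (mod 4), so quadratic reciprocity gives (11/89) = (89/11). Reduce: 89 ≡ 1 (mod 11). Now have (1/11).
(1/11) = 1. Collecting the sign factors: 1.
The Legendre symbol is 1, so x^2 ≡ -222 (mod 977) has solution.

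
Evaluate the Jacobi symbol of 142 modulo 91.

1

(142/91)
  = (51/91)    [142 ≡ 51 mod 91]
  = -(91/51)    [QR: both ≡ 3 mod 4, sign flips]
  = -(40/51)    [91 ≡ 40 mod 51]
  = (5/51)    [51 ≡ 3 mod 8 ⇒ (2/51)^3 = -1]
  = (51/5)    [QR: 5 ≡ 1 mod 4, sign kept]
  = (1/5)    [51 ≡ 1 mod 5]
  = 1    [(1/5) = 1]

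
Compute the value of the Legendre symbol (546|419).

Reduce the numerator: 546 ≡ 127 (mod 419), so (546|419) = (127|419).
Both 127 ≡ 3 and 419 ≡ 3 (mod 4), so reciprocity gives (127|419) = -(419|127). Reduce: 419 ≡ 38 (mod 127). Now have -(38|127).
Factor out 2: 38 = 2·19. Since 127 ≡ 7 (mod 8), (2|127) = +1. Now have -(19|127).
Both 19 ≡ 3 and 127 ≡ 3 (mod 4), so reciprocity gives (19|127) = -(127|19). Reduce: 127 ≡ 13 (mod 19). Now have (13|19).
13 ≡ 1 (mod 4), so quadratic reciprocity gives (13|19) = (19|13). Reduce: 19 ≡ 6 (mod 13). Now have (6|13).
Factor out 2: 6 = 2·3. Since 13 ≡ 5 (mod 8), (2|13) = -1. Now have -(3|13).
13 ≡ 1 (mod 4), so quadratic reciprocity gives (3|13) = (13|3). Reduce: 13 ≡ 1 (mod 3). Now have -(1|3).
(1|3) = 1. Collecting the sign factors: -1.

-1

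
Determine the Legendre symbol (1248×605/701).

By multiplicativity, (1248·605/701) = (1248/701)·(605/701).
First factor (1248/701):
Reduce the numerator: 1248 ≡ 547 (mod 701), so (1248/701) = (547/701).
701 ≡ 1 (mod 4), so quadratic reciprocity gives (547/701) = (701/547). Reduce: 701 ≡ 154 (mod 547). Now have (154/547).
Factor out 2: 154 = 2·77. Since 547 ≡ 3 (mod 8), (2/547) = -1. Now have -(77/547).
77 ≡ 1 (mod 4), so quadratic reciprocity gives (77/547) = (547/77). Reduce: 547 ≡ 8 (mod 77). Now have -(8/77).
Factor out 2: 8 = 2^3. Since 77 ≡ 5 (mod 8), (2/77) = -1, and (2/77)^3 = -1. Now have (1/77).
(1/77) = 1. Collecting the sign factors: 1.
Second factor (605/701):
605 ≡ 1 (mod 4), so quadratic reciprocity gives (605/701) = (701/605). Reduce: 701 ≡ 96 (mod 605). Now have (96/605).
Factor out 2: 96 = 2^5·3. Since 605 ≡ 5 (mod 8), (2/605) = -1, and (2/605)^5 = -1. Now have -(3/605).
605 ≡ 1 (mod 4), so quadratic reciprocity gives (3/605) = (605/3). Reduce: 605 ≡ 2 (mod 3). Now have -(2/3).
Factor out 2: 2 = 2. Since 3 ≡ 3 (mod 8), (2/3) = -1. Now have (1/3).
(1/3) = 1. Collecting the sign factors: 1.
Product: (1)·(1) = 1.

1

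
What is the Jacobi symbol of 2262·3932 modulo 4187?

-1

By multiplicativity, (2262·3932/4187) = (2262/4187)·(3932/4187).
First factor (2262/4187):
(2262/4187)
  = -(1131/4187)    [4187 ≡ 3 mod 8 ⇒ (2/4187) = -1]
  = (4187/1131)    [QR: both ≡ 3 mod 4, sign flips]
  = (794/1131)    [4187 ≡ 794 mod 1131]
  = -(397/1131)    [1131 ≡ 3 mod 8 ⇒ (2/1131) = -1]
  = -(1131/397)    [QR: 397 ≡ 1 mod 4, sign kept]
  = -(337/397)    [1131 ≡ 337 mod 397]
  = -(397/337)    [QR: 337 ≡ 1 mod 4, sign kept]
  = -(60/337)    [397 ≡ 60 mod 337]
  = -(15/337)    [337 ≡ 1 mod 8 ⇒ (2/337)^2 = +1]
  = -(337/15)    [QR: 337 ≡ 1 mod 4, sign kept]
  = -(7/15)    [337 ≡ 7 mod 15]
  = (15/7)    [QR: both ≡ 3 mod 4, sign flips]
  = (1/7)    [15 ≡ 1 mod 7]
  = 1    [(1/7) = 1]
Second factor (3932/4187):
(3932/4187)
  = (983/4187)    [4187 ≡ 3 mod 8 ⇒ (2/4187)^2 = +1]
  = -(4187/983)    [QR: both ≡ 3 mod 4, sign flips]
  = -(255/983)    [4187 ≡ 255 mod 983]
  = (983/255)    [QR: both ≡ 3 mod 4, sign flips]
  = (218/255)    [983 ≡ 218 mod 255]
  = (109/255)    [255 ≡ 7 mod 8 ⇒ (2/255) = +1]
  = (255/109)    [QR: 109 ≡ 1 mod 4, sign kept]
  = (37/109)    [255 ≡ 37 mod 109]
  = (109/37)    [QR: 37 ≡ 1 mod 4, sign kept]
  = (35/37)    [109 ≡ 35 mod 37]
  = (37/35)    [QR: 37 ≡ 1 mod 4, sign kept]
  = (2/35)    [37 ≡ 2 mod 35]
  = -(1/35)    [35 ≡ 3 mod 8 ⇒ (2/35) = -1]
  = -1    [(1/35) = 1]
Product: (1)·(-1) = -1.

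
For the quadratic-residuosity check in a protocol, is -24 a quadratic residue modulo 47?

(-24/47)
  = (23/47)    [-24 ≡ 23 mod 47]
  = -(47/23)    [QR: both ≡ 3 mod 4, sign flips]
  = -(1/23)    [47 ≡ 1 mod 23]
  = -1    [(1/23) = 1]
(-24/47) = -1, and 47 is prime, so -24 is not a quadratic residue mod 47.

no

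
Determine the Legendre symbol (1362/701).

(1362/701)
  = (661/701)    [1362 ≡ 661 mod 701]
  = (701/661)    [QR: 661 ≡ 1 mod 4, sign kept]
  = (40/661)    [701 ≡ 40 mod 661]
  = -(5/661)    [661 ≡ 5 mod 8 ⇒ (2/661)^3 = -1]
  = -(661/5)    [QR: 5 ≡ 1 mod 4, sign kept]
  = -(1/5)    [661 ≡ 1 mod 5]
  = -1    [(1/5) = 1]

-1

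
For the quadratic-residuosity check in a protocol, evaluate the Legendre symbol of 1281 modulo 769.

1

Reduce the numerator: 1281 ≡ 512 (mod 769), so (1281|769) = (512|769).
Factor out 2: 512 = 2^9. Since 769 ≡ 1 (mod 8), (2|769) = +1, and (2|769)^9 = +1. Now have (1|769).
(1|769) = 1. Collecting the sign factors: 1.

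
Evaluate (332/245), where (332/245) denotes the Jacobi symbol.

Reduce the numerator: 332 ≡ 87 (mod 245), so (332/245) = (87/245).
245 ≡ 1 (mod 4), so quadratic reciprocity gives (87/245) = (245/87). Reduce: 245 ≡ 71 (mod 87). Now have (71/87).
Both 71 ≡ 3 and 87 ≡ 3 (mod 4), so reciprocity gives (71/87) = -(87/71). Reduce: 87 ≡ 16 (mod 71). Now have -(16/71).
Factor out 2: 16 = 2^4. Since 71 ≡ 7 (mod 8), (2/71) = +1, and (2/71)^4 = +1. Now have -(1/71).
(1/71) = 1. Collecting the sign factors: -1.

-1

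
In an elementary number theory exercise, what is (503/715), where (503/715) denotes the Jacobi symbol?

1

Both 503 ≡ 3 and 715 ≡ 3 (mod 4), so reciprocity gives (503/715) = -(715/503). Reduce: 715 ≡ 212 (mod 503). Now have -(212/503).
Factor out 2: 212 = 2^2·53. Since 503 ≡ 7 (mod 8), (2/503) = +1, and (2/503)^2 = +1. Now have -(53/503).
53 ≡ 1 (mod 4), so quadratic reciprocity gives (53/503) = (503/53). Reduce: 503 ≡ 26 (mod 53). Now have -(26/53).
Factor out 2: 26 = 2·13. Since 53 ≡ 5 (mod 8), (2/53) = -1. Now have (13/53).
13 ≡ 1 (mod 4), so quadratic reciprocity gives (13/53) = (53/13). Reduce: 53 ≡ 1 (mod 13). Now have (1/13).
(1/13) = 1. Collecting the sign factors: 1.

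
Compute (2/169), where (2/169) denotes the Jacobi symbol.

Factor out 2: 2 = 2. Since 169 ≡ 1 (mod 8), (2/169) = +1. Now have (1/169).
(1/169) = 1. Collecting the sign factors: 1.

1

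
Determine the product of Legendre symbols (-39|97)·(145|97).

-1

By multiplicativity, (-39·145|97) = (-39|97)·(145|97).
First factor (-39|97):
Reduce the numerator: -39 ≡ 58 (mod 97), so (-39|97) = (58|97).
Factor out 2: 58 = 2·29. Since 97 ≡ 1 (mod 8), (2|97) = +1. Now have (29|97).
29 ≡ 1 (mod 4), so quadratic reciprocity gives (29|97) = (97|29). Reduce: 97 ≡ 10 (mod 29). Now have (10|29).
Factor out 2: 10 = 2·5. Since 29 ≡ 5 (mod 8), (2|29) = -1. Now have -(5|29).
5 ≡ 1 (mod 4), so quadratic reciprocity gives (5|29) = (29|5). Reduce: 29 ≡ 4 (mod 5). Now have -(4|5).
Factor out 2: 4 = 2^2. Since 5 ≡ 5 (mod 8), (2|5) = -1, and (2|5)^2 = +1. Now have -(1|5).
(1|5) = 1. Collecting the sign factors: -1.
Second factor (145|97):
Reduce the numerator: 145 ≡ 48 (mod 97), so (145|97) = (48|97).
Factor out 2: 48 = 2^4·3. Since 97 ≡ 1 (mod 8), (2|97) = +1, and (2|97)^4 = +1. Now have (3|97).
97 ≡ 1 (mod 4), so quadratic reciprocity gives (3|97) = (97|3). Reduce: 97 ≡ 1 (mod 3). Now have (1|3).
(1|3) = 1. Collecting the sign factors: 1.
Product: (-1)·(1) = -1.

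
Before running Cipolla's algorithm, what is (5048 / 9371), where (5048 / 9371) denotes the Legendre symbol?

(5048 / 9371)
  = -(631 / 9371)    [9371 ≡ 3 mod 8 ⇒ (2 / 9371)^3 = -1]
  = (9371 / 631)    [QR: both ≡ 3 mod 4, sign flips]
  = (537 / 631)    [9371 ≡ 537 mod 631]
  = (631 / 537)    [QR: 537 ≡ 1 mod 4, sign kept]
  = (94 / 537)    [631 ≡ 94 mod 537]
  = (47 / 537)    [537 ≡ 1 mod 8 ⇒ (2 / 537) = +1]
  = (537 / 47)    [QR: 537 ≡ 1 mod 4, sign kept]
  = (20 / 47)    [537 ≡ 20 mod 47]
  = (5 / 47)    [47 ≡ 7 mod 8 ⇒ (2 / 47)^2 = +1]
  = (47 / 5)    [QR: 5 ≡ 1 mod 4, sign kept]
  = (2 / 5)    [47 ≡ 2 mod 5]
  = -(1 / 5)    [5 ≡ 5 mod 8 ⇒ (2 / 5) = -1]
  = -1    [(1 / 5) = 1]

-1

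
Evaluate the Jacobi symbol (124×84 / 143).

By multiplicativity, (124·84 / 143) = (124 / 143)·(84 / 143).
First factor (124 / 143):
Factor out 2: 124 = 2^2·31. Since 143 ≡ 7 (mod 8), (2 / 143) = +1, and (2 / 143)^2 = +1. Now have (31 / 143).
Both 31 ≡ 3 and 143 ≡ 3 (mod 4), so reciprocity gives (31 / 143) = -(143 / 31). Reduce: 143 ≡ 19 (mod 31). Now have -(19 / 31).
Both 19 ≡ 3 and 31 ≡ 3 (mod 4), so reciprocity gives (19 / 31) = -(31 / 19). Reduce: 31 ≡ 12 (mod 19). Now have (12 / 19).
Factor out 2: 12 = 2^2·3. Since 19 ≡ 3 (mod 8), (2 / 19) = -1, and (2 / 19)^2 = +1. Now have (3 / 19).
Both 3 ≡ 3 and 19 ≡ 3 (mod 4), so reciprocity gives (3 / 19) = -(19 / 3). Reduce: 19 ≡ 1 (mod 3). Now have -(1 / 3).
(1 / 3) = 1. Collecting the sign factors: -1.
Second factor (84 / 143):
Factor out 2: 84 = 2^2·21. Since 143 ≡ 7 (mod 8), (2 / 143) = +1, and (2 / 143)^2 = +1. Now have (21 / 143).
21 ≡ 1 (mod 4), so quadratic reciprocity gives (21 / 143) = (143 / 21). Reduce: 143 ≡ 17 (mod 21). Now have (17 / 21).
17 ≡ 1 (mod 4), so quadratic reciprocity gives (17 / 21) = (21 / 17). Reduce: 21 ≡ 4 (mod 17). Now have (4 / 17).
Factor out 2: 4 = 2^2. Since 17 ≡ 1 (mod 8), (2 / 17) = +1, and (2 / 17)^2 = +1. Now have (1 / 17).
(1 / 17) = 1. Collecting the sign factors: 1.
Product: (-1)·(1) = -1.

-1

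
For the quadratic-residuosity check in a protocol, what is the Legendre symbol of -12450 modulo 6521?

Reduce the numerator: -12450 ≡ 592 (mod 6521), so (-12450/6521) = (592/6521).
Factor out 2: 592 = 2^4·37. Since 6521 ≡ 1 (mod 8), (2/6521) = +1, and (2/6521)^4 = +1. Now have (37/6521).
37 ≡ 1 (mod 4), so quadratic reciprocity gives (37/6521) = (6521/37). Reduce: 6521 ≡ 9 (mod 37). Now have (9/37).
9 ≡ 1 (mod 4), so quadratic reciprocity gives (9/37) = (37/9). Reduce: 37 ≡ 1 (mod 9). Now have (1/9).
(1/9) = 1. Collecting the sign factors: 1.

1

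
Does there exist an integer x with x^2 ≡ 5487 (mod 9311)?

no

Both 5487 ≡ 3 and 9311 ≡ 3 (mod 4), so reciprocity gives (5487/9311) = -(9311/5487). Reduce: 9311 ≡ 3824 (mod 5487). Now have -(3824/5487).
Factor out 2: 3824 = 2^4·239. Since 5487 ≡ 7 (mod 8), (2/5487) = +1, and (2/5487)^4 = +1. Now have -(239/5487).
Both 239 ≡ 3 and 5487 ≡ 3 (mod 4), so reciprocity gives (239/5487) = -(5487/239). Reduce: 5487 ≡ 229 (mod 239). Now have (229/239).
229 ≡ 1 (mod 4), so quadratic reciprocity gives (229/239) = (239/229). Reduce: 239 ≡ 10 (mod 229). Now have (10/229).
Factor out 2: 10 = 2·5. Since 229 ≡ 5 (mod 8), (2/229) = -1. Now have -(5/229).
5 ≡ 1 (mod 4), so quadratic reciprocity gives (5/229) = (229/5). Reduce: 229 ≡ 4 (mod 5). Now have -(4/5).
Factor out 2: 4 = 2^2. Since 5 ≡ 5 (mod 8), (2/5) = -1, and (2/5)^2 = +1. Now have -(1/5).
(1/5) = 1. Collecting the sign factors: -1.
The Legendre symbol is -1, so x^2 ≡ 5487 (mod 9311) has no solution.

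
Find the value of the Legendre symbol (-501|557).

Pull out -1: (-501|557) = (-1|557)·(501|557). Since 557 ≡ 1 (mod 4), (-1|557) = +1. Now have (501|557).
501 ≡ 1 (mod 4), so quadratic reciprocity gives (501|557) = (557|501). Reduce: 557 ≡ 56 (mod 501). Now have (56|501).
Factor out 2: 56 = 2^3·7. Since 501 ≡ 5 (mod 8), (2|501) = -1, and (2|501)^3 = -1. Now have -(7|501).
501 ≡ 1 (mod 4), so quadratic reciprocity gives (7|501) = (501|7). Reduce: 501 ≡ 4 (mod 7). Now have -(4|7).
Factor out 2: 4 = 2^2. Since 7 ≡ 7 (mod 8), (2|7) = +1, and (2|7)^2 = +1. Now have -(1|7).
(1|7) = 1. Collecting the sign factors: -1.

-1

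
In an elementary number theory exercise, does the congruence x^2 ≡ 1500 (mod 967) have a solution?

yes

Reduce the numerator: 1500 ≡ 533 (mod 967), so (1500|967) = (533|967).
533 ≡ 1 (mod 4), so quadratic reciprocity gives (533|967) = (967|533). Reduce: 967 ≡ 434 (mod 533). Now have (434|533).
Factor out 2: 434 = 2·217. Since 533 ≡ 5 (mod 8), (2|533) = -1. Now have -(217|533).
217 ≡ 1 (mod 4), so quadratic reciprocity gives (217|533) = (533|217). Reduce: 533 ≡ 99 (mod 217). Now have -(99|217).
217 ≡ 1 (mod 4), so quadratic reciprocity gives (99|217) = (217|99). Reduce: 217 ≡ 19 (mod 99). Now have -(19|99).
Both 19 ≡ 3 and 99 ≡ 3 (mod 4), so reciprocity gives (19|99) = -(99|19). Reduce: 99 ≡ 4 (mod 19). Now have (4|19).
Factor out 2: 4 = 2^2. Since 19 ≡ 3 (mod 8), (2|19) = -1, and (2|19)^2 = +1. Now have (1|19).
(1|19) = 1. Collecting the sign factors: 1.
(1500|967) = 1, and 967 is prime, so 1500 is a quadratic residue mod 967.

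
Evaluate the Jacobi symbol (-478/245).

(-478/245)
  = (12/245)    [-478 ≡ 12 mod 245]
  = (3/245)    [245 ≡ 5 mod 8 ⇒ (2/245)^2 = +1]
  = (245/3)    [QR: 245 ≡ 1 mod 4, sign kept]
  = (2/3)    [245 ≡ 2 mod 3]
  = -(1/3)    [3 ≡ 3 mod 8 ⇒ (2/3) = -1]
  = -1    [(1/3) = 1]

-1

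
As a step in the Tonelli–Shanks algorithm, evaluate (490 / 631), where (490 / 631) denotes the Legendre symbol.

1

(490 / 631)
  = (245 / 631)    [631 ≡ 7 mod 8 ⇒ (2 / 631) = +1]
  = (631 / 245)    [QR: 245 ≡ 1 mod 4, sign kept]
  = (141 / 245)    [631 ≡ 141 mod 245]
  = (245 / 141)    [QR: 141 ≡ 1 mod 4, sign kept]
  = (104 / 141)    [245 ≡ 104 mod 141]
  = -(13 / 141)    [141 ≡ 5 mod 8 ⇒ (2 / 141)^3 = -1]
  = -(141 / 13)    [QR: 13 ≡ 1 mod 4, sign kept]
  = -(11 / 13)    [141 ≡ 11 mod 13]
  = -(13 / 11)    [QR: 13 ≡ 1 mod 4, sign kept]
  = -(2 / 11)    [13 ≡ 2 mod 11]
  = (1 / 11)    [11 ≡ 3 mod 8 ⇒ (2 / 11) = -1]
  = 1    [(1 / 11) = 1]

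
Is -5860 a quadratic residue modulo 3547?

yes

Reduce the numerator: -5860 ≡ 1234 (mod 3547), so (-5860/3547) = (1234/3547).
Factor out 2: 1234 = 2·617. Since 3547 ≡ 3 (mod 8), (2/3547) = -1. Now have -(617/3547).
617 ≡ 1 (mod 4), so quadratic reciprocity gives (617/3547) = (3547/617). Reduce: 3547 ≡ 462 (mod 617). Now have -(462/617).
Factor out 2: 462 = 2·231. Since 617 ≡ 1 (mod 8), (2/617) = +1. Now have -(231/617).
617 ≡ 1 (mod 4), so quadratic reciprocity gives (231/617) = (617/231). Reduce: 617 ≡ 155 (mod 231). Now have -(155/231).
Both 155 ≡ 3 and 231 ≡ 3 (mod 4), so reciprocity gives (155/231) = -(231/155). Reduce: 231 ≡ 76 (mod 155). Now have (76/155).
Factor out 2: 76 = 2^2·19. Since 155 ≡ 3 (mod 8), (2/155) = -1, and (2/155)^2 = +1. Now have (19/155).
Both 19 ≡ 3 and 155 ≡ 3 (mod 4), so reciprocity gives (19/155) = -(155/19). Reduce: 155 ≡ 3 (mod 19). Now have -(3/19).
Both 3 ≡ 3 and 19 ≡ 3 (mod 4), so reciprocity gives (3/19) = -(19/3). Reduce: 19 ≡ 1 (mod 3). Now have (1/3).
(1/3) = 1. Collecting the sign factors: 1.
(-5860/3547) = 1, and 3547 is prime, so -5860 is a quadratic residue mod 3547.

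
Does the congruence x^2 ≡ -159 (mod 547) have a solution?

(-159/547)
  = (388/547)    [-159 ≡ 388 mod 547]
  = (97/547)    [547 ≡ 3 mod 8 ⇒ (2/547)^2 = +1]
  = (547/97)    [QR: 97 ≡ 1 mod 4, sign kept]
  = (62/97)    [547 ≡ 62 mod 97]
  = (31/97)    [97 ≡ 1 mod 8 ⇒ (2/97) = +1]
  = (97/31)    [QR: 97 ≡ 1 mod 4, sign kept]
  = (4/31)    [97 ≡ 4 mod 31]
  = (1/31)    [31 ≡ 7 mod 8 ⇒ (2/31)^2 = +1]
  = 1    [(1/31) = 1]
The Legendre symbol is 1, so x^2 ≡ -159 (mod 547) has solution.

yes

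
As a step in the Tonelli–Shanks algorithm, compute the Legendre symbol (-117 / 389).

Reduce the numerator: -117 ≡ 272 (mod 389), so (-117 / 389) = (272 / 389).
Factor out 2: 272 = 2^4·17. Since 389 ≡ 5 (mod 8), (2 / 389) = -1, and (2 / 389)^4 = +1. Now have (17 / 389).
17 ≡ 1 (mod 4), so quadratic reciprocity gives (17 / 389) = (389 / 17). Reduce: 389 ≡ 15 (mod 17). Now have (15 / 17).
17 ≡ 1 (mod 4), so quadratic reciprocity gives (15 / 17) = (17 / 15). Reduce: 17 ≡ 2 (mod 15). Now have (2 / 15).
Factor out 2: 2 = 2. Since 15 ≡ 7 (mod 8), (2 / 15) = +1. Now have (1 / 15).
(1 / 15) = 1. Collecting the sign factors: 1.

1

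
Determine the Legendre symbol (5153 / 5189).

(5153 / 5189)
  = (5189 / 5153)    [QR: 5153 ≡ 1 mod 4, sign kept]
  = (36 / 5153)    [5189 ≡ 36 mod 5153]
  = (9 / 5153)    [5153 ≡ 1 mod 8 ⇒ (2 / 5153)^2 = +1]
  = (5153 / 9)    [QR: 9 ≡ 1 mod 4, sign kept]
  = (5 / 9)    [5153 ≡ 5 mod 9]
  = (9 / 5)    [QR: 5 ≡ 1 mod 4, sign kept]
  = (4 / 5)    [9 ≡ 4 mod 5]
  = (1 / 5)    [5 ≡ 5 mod 8 ⇒ (2 / 5)^2 = +1]
  = 1    [(1 / 5) = 1]

1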